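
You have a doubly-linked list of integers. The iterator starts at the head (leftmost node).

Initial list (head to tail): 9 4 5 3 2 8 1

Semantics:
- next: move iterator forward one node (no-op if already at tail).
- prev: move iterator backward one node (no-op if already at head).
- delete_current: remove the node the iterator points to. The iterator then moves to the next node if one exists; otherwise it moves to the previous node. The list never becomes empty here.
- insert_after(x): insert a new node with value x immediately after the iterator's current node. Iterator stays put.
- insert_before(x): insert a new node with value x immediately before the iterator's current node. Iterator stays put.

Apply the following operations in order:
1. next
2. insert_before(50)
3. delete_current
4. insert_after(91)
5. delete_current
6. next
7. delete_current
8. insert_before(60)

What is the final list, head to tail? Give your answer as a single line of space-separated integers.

Answer: 9 50 91 60 2 8 1

Derivation:
After 1 (next): list=[9, 4, 5, 3, 2, 8, 1] cursor@4
After 2 (insert_before(50)): list=[9, 50, 4, 5, 3, 2, 8, 1] cursor@4
After 3 (delete_current): list=[9, 50, 5, 3, 2, 8, 1] cursor@5
After 4 (insert_after(91)): list=[9, 50, 5, 91, 3, 2, 8, 1] cursor@5
After 5 (delete_current): list=[9, 50, 91, 3, 2, 8, 1] cursor@91
After 6 (next): list=[9, 50, 91, 3, 2, 8, 1] cursor@3
After 7 (delete_current): list=[9, 50, 91, 2, 8, 1] cursor@2
After 8 (insert_before(60)): list=[9, 50, 91, 60, 2, 8, 1] cursor@2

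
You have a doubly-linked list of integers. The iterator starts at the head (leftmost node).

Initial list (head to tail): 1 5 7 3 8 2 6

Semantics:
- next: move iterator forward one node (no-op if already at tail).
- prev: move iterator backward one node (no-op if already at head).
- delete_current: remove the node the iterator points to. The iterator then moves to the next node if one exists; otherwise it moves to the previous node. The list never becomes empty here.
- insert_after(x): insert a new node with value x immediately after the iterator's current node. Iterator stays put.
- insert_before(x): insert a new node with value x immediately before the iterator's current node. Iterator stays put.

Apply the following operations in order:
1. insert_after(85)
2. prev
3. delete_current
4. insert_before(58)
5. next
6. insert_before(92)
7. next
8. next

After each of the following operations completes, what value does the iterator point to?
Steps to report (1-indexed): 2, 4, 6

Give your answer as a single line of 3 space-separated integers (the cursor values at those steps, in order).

Answer: 1 85 5

Derivation:
After 1 (insert_after(85)): list=[1, 85, 5, 7, 3, 8, 2, 6] cursor@1
After 2 (prev): list=[1, 85, 5, 7, 3, 8, 2, 6] cursor@1
After 3 (delete_current): list=[85, 5, 7, 3, 8, 2, 6] cursor@85
After 4 (insert_before(58)): list=[58, 85, 5, 7, 3, 8, 2, 6] cursor@85
After 5 (next): list=[58, 85, 5, 7, 3, 8, 2, 6] cursor@5
After 6 (insert_before(92)): list=[58, 85, 92, 5, 7, 3, 8, 2, 6] cursor@5
After 7 (next): list=[58, 85, 92, 5, 7, 3, 8, 2, 6] cursor@7
After 8 (next): list=[58, 85, 92, 5, 7, 3, 8, 2, 6] cursor@3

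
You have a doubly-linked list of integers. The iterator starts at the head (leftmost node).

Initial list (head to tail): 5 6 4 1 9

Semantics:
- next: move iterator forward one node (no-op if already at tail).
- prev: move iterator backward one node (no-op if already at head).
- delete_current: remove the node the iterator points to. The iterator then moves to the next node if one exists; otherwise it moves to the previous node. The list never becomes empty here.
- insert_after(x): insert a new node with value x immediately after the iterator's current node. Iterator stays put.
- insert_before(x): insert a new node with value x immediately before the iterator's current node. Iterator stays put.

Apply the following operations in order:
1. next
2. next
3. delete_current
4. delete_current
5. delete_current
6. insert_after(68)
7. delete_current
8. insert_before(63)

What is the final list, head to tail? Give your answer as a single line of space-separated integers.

After 1 (next): list=[5, 6, 4, 1, 9] cursor@6
After 2 (next): list=[5, 6, 4, 1, 9] cursor@4
After 3 (delete_current): list=[5, 6, 1, 9] cursor@1
After 4 (delete_current): list=[5, 6, 9] cursor@9
After 5 (delete_current): list=[5, 6] cursor@6
After 6 (insert_after(68)): list=[5, 6, 68] cursor@6
After 7 (delete_current): list=[5, 68] cursor@68
After 8 (insert_before(63)): list=[5, 63, 68] cursor@68

Answer: 5 63 68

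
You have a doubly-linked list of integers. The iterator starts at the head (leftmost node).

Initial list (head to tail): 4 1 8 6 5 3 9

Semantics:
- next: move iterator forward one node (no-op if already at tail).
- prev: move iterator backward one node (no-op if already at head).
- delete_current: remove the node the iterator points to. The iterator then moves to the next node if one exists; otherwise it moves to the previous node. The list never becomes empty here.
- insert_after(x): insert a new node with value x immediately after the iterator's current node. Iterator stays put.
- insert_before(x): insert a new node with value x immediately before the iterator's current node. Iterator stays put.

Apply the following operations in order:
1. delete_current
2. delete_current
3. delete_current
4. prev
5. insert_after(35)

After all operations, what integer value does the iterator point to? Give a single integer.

Answer: 6

Derivation:
After 1 (delete_current): list=[1, 8, 6, 5, 3, 9] cursor@1
After 2 (delete_current): list=[8, 6, 5, 3, 9] cursor@8
After 3 (delete_current): list=[6, 5, 3, 9] cursor@6
After 4 (prev): list=[6, 5, 3, 9] cursor@6
After 5 (insert_after(35)): list=[6, 35, 5, 3, 9] cursor@6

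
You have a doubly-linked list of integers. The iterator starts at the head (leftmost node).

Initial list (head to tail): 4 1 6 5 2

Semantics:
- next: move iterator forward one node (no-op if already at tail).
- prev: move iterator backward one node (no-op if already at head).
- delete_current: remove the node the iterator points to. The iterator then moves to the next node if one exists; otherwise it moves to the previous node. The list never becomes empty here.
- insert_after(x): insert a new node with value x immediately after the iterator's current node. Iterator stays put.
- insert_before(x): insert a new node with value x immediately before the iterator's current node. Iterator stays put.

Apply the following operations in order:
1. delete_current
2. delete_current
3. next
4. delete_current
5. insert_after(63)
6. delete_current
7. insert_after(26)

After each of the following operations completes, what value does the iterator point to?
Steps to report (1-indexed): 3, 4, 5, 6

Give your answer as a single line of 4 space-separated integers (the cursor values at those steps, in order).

Answer: 5 2 2 63

Derivation:
After 1 (delete_current): list=[1, 6, 5, 2] cursor@1
After 2 (delete_current): list=[6, 5, 2] cursor@6
After 3 (next): list=[6, 5, 2] cursor@5
After 4 (delete_current): list=[6, 2] cursor@2
After 5 (insert_after(63)): list=[6, 2, 63] cursor@2
After 6 (delete_current): list=[6, 63] cursor@63
After 7 (insert_after(26)): list=[6, 63, 26] cursor@63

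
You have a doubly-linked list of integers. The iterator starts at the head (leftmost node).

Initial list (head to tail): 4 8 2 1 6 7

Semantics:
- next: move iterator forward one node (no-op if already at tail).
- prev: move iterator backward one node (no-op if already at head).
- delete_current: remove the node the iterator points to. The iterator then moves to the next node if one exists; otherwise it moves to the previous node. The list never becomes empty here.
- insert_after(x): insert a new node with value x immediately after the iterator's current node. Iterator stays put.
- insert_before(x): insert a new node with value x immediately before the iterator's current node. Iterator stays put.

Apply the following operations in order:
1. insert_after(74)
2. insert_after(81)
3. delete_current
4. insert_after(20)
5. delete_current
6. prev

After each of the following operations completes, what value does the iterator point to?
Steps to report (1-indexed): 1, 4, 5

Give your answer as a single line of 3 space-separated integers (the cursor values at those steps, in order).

Answer: 4 81 20

Derivation:
After 1 (insert_after(74)): list=[4, 74, 8, 2, 1, 6, 7] cursor@4
After 2 (insert_after(81)): list=[4, 81, 74, 8, 2, 1, 6, 7] cursor@4
After 3 (delete_current): list=[81, 74, 8, 2, 1, 6, 7] cursor@81
After 4 (insert_after(20)): list=[81, 20, 74, 8, 2, 1, 6, 7] cursor@81
After 5 (delete_current): list=[20, 74, 8, 2, 1, 6, 7] cursor@20
After 6 (prev): list=[20, 74, 8, 2, 1, 6, 7] cursor@20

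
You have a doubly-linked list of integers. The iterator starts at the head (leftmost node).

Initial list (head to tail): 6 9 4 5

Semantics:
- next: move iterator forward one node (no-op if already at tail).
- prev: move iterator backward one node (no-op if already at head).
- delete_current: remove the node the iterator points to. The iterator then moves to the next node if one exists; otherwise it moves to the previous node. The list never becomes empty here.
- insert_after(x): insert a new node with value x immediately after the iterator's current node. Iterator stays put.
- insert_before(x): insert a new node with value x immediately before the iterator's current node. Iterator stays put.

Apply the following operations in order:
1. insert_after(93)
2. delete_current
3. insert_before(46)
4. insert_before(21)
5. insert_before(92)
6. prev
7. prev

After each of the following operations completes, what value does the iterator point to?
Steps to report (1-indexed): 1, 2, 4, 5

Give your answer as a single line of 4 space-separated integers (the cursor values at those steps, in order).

Answer: 6 93 93 93

Derivation:
After 1 (insert_after(93)): list=[6, 93, 9, 4, 5] cursor@6
After 2 (delete_current): list=[93, 9, 4, 5] cursor@93
After 3 (insert_before(46)): list=[46, 93, 9, 4, 5] cursor@93
After 4 (insert_before(21)): list=[46, 21, 93, 9, 4, 5] cursor@93
After 5 (insert_before(92)): list=[46, 21, 92, 93, 9, 4, 5] cursor@93
After 6 (prev): list=[46, 21, 92, 93, 9, 4, 5] cursor@92
After 7 (prev): list=[46, 21, 92, 93, 9, 4, 5] cursor@21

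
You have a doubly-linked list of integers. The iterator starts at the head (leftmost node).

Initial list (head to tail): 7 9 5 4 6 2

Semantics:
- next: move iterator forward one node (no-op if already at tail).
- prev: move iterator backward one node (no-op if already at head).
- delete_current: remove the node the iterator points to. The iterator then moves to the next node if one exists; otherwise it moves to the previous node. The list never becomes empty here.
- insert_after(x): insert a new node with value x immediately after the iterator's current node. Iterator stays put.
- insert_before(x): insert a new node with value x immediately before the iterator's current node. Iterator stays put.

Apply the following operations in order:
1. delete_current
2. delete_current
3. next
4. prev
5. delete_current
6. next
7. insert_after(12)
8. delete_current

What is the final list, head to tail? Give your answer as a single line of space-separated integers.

After 1 (delete_current): list=[9, 5, 4, 6, 2] cursor@9
After 2 (delete_current): list=[5, 4, 6, 2] cursor@5
After 3 (next): list=[5, 4, 6, 2] cursor@4
After 4 (prev): list=[5, 4, 6, 2] cursor@5
After 5 (delete_current): list=[4, 6, 2] cursor@4
After 6 (next): list=[4, 6, 2] cursor@6
After 7 (insert_after(12)): list=[4, 6, 12, 2] cursor@6
After 8 (delete_current): list=[4, 12, 2] cursor@12

Answer: 4 12 2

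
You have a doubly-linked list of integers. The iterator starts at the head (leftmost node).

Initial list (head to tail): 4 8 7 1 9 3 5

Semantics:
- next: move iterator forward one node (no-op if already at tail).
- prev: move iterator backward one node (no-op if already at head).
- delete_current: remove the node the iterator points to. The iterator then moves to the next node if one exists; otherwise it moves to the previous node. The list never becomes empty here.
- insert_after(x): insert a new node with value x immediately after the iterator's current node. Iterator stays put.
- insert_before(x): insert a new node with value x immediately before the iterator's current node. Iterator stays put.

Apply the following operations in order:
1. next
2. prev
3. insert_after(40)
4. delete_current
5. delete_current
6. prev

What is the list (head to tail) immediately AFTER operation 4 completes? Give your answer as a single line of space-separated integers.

Answer: 40 8 7 1 9 3 5

Derivation:
After 1 (next): list=[4, 8, 7, 1, 9, 3, 5] cursor@8
After 2 (prev): list=[4, 8, 7, 1, 9, 3, 5] cursor@4
After 3 (insert_after(40)): list=[4, 40, 8, 7, 1, 9, 3, 5] cursor@4
After 4 (delete_current): list=[40, 8, 7, 1, 9, 3, 5] cursor@40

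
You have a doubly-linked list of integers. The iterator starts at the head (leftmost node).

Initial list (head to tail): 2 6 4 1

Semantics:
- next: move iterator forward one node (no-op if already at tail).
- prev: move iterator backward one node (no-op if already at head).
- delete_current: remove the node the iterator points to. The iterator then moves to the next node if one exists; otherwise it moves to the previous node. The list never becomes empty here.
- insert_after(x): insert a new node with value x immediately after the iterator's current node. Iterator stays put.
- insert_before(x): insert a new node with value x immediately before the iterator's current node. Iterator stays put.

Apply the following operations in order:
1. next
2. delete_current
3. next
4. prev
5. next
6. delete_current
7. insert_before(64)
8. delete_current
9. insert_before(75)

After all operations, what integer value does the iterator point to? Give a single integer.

After 1 (next): list=[2, 6, 4, 1] cursor@6
After 2 (delete_current): list=[2, 4, 1] cursor@4
After 3 (next): list=[2, 4, 1] cursor@1
After 4 (prev): list=[2, 4, 1] cursor@4
After 5 (next): list=[2, 4, 1] cursor@1
After 6 (delete_current): list=[2, 4] cursor@4
After 7 (insert_before(64)): list=[2, 64, 4] cursor@4
After 8 (delete_current): list=[2, 64] cursor@64
After 9 (insert_before(75)): list=[2, 75, 64] cursor@64

Answer: 64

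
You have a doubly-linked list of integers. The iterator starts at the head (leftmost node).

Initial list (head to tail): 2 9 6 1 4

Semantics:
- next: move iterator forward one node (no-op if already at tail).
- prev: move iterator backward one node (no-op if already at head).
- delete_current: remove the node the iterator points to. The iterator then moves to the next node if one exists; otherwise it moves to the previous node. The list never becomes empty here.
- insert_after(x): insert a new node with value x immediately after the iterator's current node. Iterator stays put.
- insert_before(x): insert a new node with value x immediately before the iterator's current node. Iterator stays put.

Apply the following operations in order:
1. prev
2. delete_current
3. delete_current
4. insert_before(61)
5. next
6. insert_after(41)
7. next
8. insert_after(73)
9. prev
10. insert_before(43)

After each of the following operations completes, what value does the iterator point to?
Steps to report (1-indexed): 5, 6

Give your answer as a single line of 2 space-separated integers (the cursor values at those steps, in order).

After 1 (prev): list=[2, 9, 6, 1, 4] cursor@2
After 2 (delete_current): list=[9, 6, 1, 4] cursor@9
After 3 (delete_current): list=[6, 1, 4] cursor@6
After 4 (insert_before(61)): list=[61, 6, 1, 4] cursor@6
After 5 (next): list=[61, 6, 1, 4] cursor@1
After 6 (insert_after(41)): list=[61, 6, 1, 41, 4] cursor@1
After 7 (next): list=[61, 6, 1, 41, 4] cursor@41
After 8 (insert_after(73)): list=[61, 6, 1, 41, 73, 4] cursor@41
After 9 (prev): list=[61, 6, 1, 41, 73, 4] cursor@1
After 10 (insert_before(43)): list=[61, 6, 43, 1, 41, 73, 4] cursor@1

Answer: 1 1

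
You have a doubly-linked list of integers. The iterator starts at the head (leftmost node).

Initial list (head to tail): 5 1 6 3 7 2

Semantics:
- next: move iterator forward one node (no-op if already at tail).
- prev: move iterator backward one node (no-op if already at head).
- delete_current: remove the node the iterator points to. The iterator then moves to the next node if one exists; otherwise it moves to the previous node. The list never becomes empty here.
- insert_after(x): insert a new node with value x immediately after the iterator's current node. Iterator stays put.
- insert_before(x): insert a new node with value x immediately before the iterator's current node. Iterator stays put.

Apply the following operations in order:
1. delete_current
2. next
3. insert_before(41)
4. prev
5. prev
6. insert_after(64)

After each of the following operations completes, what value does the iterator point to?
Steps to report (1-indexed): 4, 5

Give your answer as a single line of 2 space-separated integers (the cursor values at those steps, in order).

Answer: 41 1

Derivation:
After 1 (delete_current): list=[1, 6, 3, 7, 2] cursor@1
After 2 (next): list=[1, 6, 3, 7, 2] cursor@6
After 3 (insert_before(41)): list=[1, 41, 6, 3, 7, 2] cursor@6
After 4 (prev): list=[1, 41, 6, 3, 7, 2] cursor@41
After 5 (prev): list=[1, 41, 6, 3, 7, 2] cursor@1
After 6 (insert_after(64)): list=[1, 64, 41, 6, 3, 7, 2] cursor@1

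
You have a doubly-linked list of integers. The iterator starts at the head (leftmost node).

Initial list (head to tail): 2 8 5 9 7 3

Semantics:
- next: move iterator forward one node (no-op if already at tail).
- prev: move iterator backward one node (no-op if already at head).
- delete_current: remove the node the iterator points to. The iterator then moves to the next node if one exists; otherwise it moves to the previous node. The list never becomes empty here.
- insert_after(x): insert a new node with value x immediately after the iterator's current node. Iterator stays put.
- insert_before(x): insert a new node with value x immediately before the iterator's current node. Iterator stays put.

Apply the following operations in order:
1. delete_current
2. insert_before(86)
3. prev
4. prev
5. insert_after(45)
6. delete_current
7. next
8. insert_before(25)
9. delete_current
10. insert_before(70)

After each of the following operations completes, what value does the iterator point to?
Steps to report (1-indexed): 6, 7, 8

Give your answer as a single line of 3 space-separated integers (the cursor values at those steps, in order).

Answer: 45 8 8

Derivation:
After 1 (delete_current): list=[8, 5, 9, 7, 3] cursor@8
After 2 (insert_before(86)): list=[86, 8, 5, 9, 7, 3] cursor@8
After 3 (prev): list=[86, 8, 5, 9, 7, 3] cursor@86
After 4 (prev): list=[86, 8, 5, 9, 7, 3] cursor@86
After 5 (insert_after(45)): list=[86, 45, 8, 5, 9, 7, 3] cursor@86
After 6 (delete_current): list=[45, 8, 5, 9, 7, 3] cursor@45
After 7 (next): list=[45, 8, 5, 9, 7, 3] cursor@8
After 8 (insert_before(25)): list=[45, 25, 8, 5, 9, 7, 3] cursor@8
After 9 (delete_current): list=[45, 25, 5, 9, 7, 3] cursor@5
After 10 (insert_before(70)): list=[45, 25, 70, 5, 9, 7, 3] cursor@5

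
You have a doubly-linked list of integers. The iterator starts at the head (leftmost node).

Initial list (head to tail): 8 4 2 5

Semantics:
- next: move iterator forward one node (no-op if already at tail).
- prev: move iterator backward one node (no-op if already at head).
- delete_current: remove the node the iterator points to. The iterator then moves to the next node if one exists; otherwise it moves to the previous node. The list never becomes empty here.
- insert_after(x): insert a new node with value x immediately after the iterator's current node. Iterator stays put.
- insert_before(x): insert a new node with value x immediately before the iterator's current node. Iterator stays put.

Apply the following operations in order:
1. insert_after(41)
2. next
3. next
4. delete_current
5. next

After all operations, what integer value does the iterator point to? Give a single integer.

Answer: 5

Derivation:
After 1 (insert_after(41)): list=[8, 41, 4, 2, 5] cursor@8
After 2 (next): list=[8, 41, 4, 2, 5] cursor@41
After 3 (next): list=[8, 41, 4, 2, 5] cursor@4
After 4 (delete_current): list=[8, 41, 2, 5] cursor@2
After 5 (next): list=[8, 41, 2, 5] cursor@5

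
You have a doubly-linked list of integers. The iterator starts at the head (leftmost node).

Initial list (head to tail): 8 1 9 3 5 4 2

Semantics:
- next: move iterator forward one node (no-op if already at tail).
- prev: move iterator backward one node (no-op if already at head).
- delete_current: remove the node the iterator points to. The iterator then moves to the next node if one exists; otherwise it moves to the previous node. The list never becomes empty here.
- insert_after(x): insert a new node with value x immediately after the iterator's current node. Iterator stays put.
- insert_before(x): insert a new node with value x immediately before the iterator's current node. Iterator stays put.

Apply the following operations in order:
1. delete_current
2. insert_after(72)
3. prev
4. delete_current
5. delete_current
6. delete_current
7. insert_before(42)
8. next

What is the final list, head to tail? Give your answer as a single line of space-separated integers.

After 1 (delete_current): list=[1, 9, 3, 5, 4, 2] cursor@1
After 2 (insert_after(72)): list=[1, 72, 9, 3, 5, 4, 2] cursor@1
After 3 (prev): list=[1, 72, 9, 3, 5, 4, 2] cursor@1
After 4 (delete_current): list=[72, 9, 3, 5, 4, 2] cursor@72
After 5 (delete_current): list=[9, 3, 5, 4, 2] cursor@9
After 6 (delete_current): list=[3, 5, 4, 2] cursor@3
After 7 (insert_before(42)): list=[42, 3, 5, 4, 2] cursor@3
After 8 (next): list=[42, 3, 5, 4, 2] cursor@5

Answer: 42 3 5 4 2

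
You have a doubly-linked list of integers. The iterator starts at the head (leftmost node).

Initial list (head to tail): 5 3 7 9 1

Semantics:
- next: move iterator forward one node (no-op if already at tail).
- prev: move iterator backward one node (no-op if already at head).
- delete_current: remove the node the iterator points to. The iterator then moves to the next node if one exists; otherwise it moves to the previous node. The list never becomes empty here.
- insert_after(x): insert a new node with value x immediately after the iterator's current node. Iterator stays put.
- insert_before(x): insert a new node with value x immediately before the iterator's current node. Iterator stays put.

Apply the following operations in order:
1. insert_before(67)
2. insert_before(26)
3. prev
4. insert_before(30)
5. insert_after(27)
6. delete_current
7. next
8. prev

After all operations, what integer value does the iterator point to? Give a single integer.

After 1 (insert_before(67)): list=[67, 5, 3, 7, 9, 1] cursor@5
After 2 (insert_before(26)): list=[67, 26, 5, 3, 7, 9, 1] cursor@5
After 3 (prev): list=[67, 26, 5, 3, 7, 9, 1] cursor@26
After 4 (insert_before(30)): list=[67, 30, 26, 5, 3, 7, 9, 1] cursor@26
After 5 (insert_after(27)): list=[67, 30, 26, 27, 5, 3, 7, 9, 1] cursor@26
After 6 (delete_current): list=[67, 30, 27, 5, 3, 7, 9, 1] cursor@27
After 7 (next): list=[67, 30, 27, 5, 3, 7, 9, 1] cursor@5
After 8 (prev): list=[67, 30, 27, 5, 3, 7, 9, 1] cursor@27

Answer: 27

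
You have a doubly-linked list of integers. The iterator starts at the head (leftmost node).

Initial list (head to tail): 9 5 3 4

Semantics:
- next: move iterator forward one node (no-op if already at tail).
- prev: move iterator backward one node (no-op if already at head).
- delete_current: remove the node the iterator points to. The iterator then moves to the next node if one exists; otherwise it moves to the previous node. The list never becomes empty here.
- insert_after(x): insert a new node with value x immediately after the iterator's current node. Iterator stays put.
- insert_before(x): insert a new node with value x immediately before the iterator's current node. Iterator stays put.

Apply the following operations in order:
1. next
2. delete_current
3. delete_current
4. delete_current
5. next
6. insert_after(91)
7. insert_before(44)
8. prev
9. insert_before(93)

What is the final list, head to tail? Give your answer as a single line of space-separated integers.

Answer: 93 44 9 91

Derivation:
After 1 (next): list=[9, 5, 3, 4] cursor@5
After 2 (delete_current): list=[9, 3, 4] cursor@3
After 3 (delete_current): list=[9, 4] cursor@4
After 4 (delete_current): list=[9] cursor@9
After 5 (next): list=[9] cursor@9
After 6 (insert_after(91)): list=[9, 91] cursor@9
After 7 (insert_before(44)): list=[44, 9, 91] cursor@9
After 8 (prev): list=[44, 9, 91] cursor@44
After 9 (insert_before(93)): list=[93, 44, 9, 91] cursor@44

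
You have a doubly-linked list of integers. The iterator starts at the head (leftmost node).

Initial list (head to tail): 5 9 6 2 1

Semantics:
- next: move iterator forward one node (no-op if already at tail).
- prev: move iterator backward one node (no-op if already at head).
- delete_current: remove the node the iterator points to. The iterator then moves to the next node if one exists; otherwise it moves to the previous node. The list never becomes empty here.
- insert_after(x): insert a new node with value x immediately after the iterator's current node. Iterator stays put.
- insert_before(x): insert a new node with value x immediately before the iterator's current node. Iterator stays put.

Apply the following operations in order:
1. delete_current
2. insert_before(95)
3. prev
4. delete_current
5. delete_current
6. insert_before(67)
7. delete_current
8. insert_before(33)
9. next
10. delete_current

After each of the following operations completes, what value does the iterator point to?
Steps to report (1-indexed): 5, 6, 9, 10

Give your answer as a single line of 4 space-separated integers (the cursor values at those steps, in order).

Answer: 6 6 1 2

Derivation:
After 1 (delete_current): list=[9, 6, 2, 1] cursor@9
After 2 (insert_before(95)): list=[95, 9, 6, 2, 1] cursor@9
After 3 (prev): list=[95, 9, 6, 2, 1] cursor@95
After 4 (delete_current): list=[9, 6, 2, 1] cursor@9
After 5 (delete_current): list=[6, 2, 1] cursor@6
After 6 (insert_before(67)): list=[67, 6, 2, 1] cursor@6
After 7 (delete_current): list=[67, 2, 1] cursor@2
After 8 (insert_before(33)): list=[67, 33, 2, 1] cursor@2
After 9 (next): list=[67, 33, 2, 1] cursor@1
After 10 (delete_current): list=[67, 33, 2] cursor@2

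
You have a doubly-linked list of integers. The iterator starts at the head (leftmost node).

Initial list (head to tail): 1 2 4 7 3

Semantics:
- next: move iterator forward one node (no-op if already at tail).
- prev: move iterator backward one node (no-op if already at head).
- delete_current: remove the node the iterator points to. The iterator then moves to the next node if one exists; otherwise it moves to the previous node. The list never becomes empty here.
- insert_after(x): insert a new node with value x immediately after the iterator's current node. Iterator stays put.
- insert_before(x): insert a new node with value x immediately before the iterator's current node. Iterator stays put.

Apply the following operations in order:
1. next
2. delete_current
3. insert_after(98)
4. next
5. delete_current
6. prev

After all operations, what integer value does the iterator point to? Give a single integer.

After 1 (next): list=[1, 2, 4, 7, 3] cursor@2
After 2 (delete_current): list=[1, 4, 7, 3] cursor@4
After 3 (insert_after(98)): list=[1, 4, 98, 7, 3] cursor@4
After 4 (next): list=[1, 4, 98, 7, 3] cursor@98
After 5 (delete_current): list=[1, 4, 7, 3] cursor@7
After 6 (prev): list=[1, 4, 7, 3] cursor@4

Answer: 4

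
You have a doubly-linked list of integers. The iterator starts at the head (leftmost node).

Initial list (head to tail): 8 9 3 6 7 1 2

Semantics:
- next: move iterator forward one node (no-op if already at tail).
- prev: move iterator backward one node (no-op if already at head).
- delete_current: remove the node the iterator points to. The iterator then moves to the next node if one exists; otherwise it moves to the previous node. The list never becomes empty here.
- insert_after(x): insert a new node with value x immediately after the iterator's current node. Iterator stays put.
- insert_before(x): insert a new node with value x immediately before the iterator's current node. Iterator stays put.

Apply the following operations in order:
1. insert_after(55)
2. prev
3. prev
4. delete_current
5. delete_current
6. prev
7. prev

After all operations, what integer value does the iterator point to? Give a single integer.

After 1 (insert_after(55)): list=[8, 55, 9, 3, 6, 7, 1, 2] cursor@8
After 2 (prev): list=[8, 55, 9, 3, 6, 7, 1, 2] cursor@8
After 3 (prev): list=[8, 55, 9, 3, 6, 7, 1, 2] cursor@8
After 4 (delete_current): list=[55, 9, 3, 6, 7, 1, 2] cursor@55
After 5 (delete_current): list=[9, 3, 6, 7, 1, 2] cursor@9
After 6 (prev): list=[9, 3, 6, 7, 1, 2] cursor@9
After 7 (prev): list=[9, 3, 6, 7, 1, 2] cursor@9

Answer: 9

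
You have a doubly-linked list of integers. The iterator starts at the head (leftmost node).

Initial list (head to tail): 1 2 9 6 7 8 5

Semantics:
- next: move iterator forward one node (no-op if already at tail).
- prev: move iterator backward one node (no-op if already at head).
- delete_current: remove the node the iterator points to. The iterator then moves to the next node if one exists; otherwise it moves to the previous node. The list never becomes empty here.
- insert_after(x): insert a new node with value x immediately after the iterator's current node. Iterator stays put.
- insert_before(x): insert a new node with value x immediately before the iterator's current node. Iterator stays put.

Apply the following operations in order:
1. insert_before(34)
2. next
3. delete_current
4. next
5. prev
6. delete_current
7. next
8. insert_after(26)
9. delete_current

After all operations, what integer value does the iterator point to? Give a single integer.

Answer: 26

Derivation:
After 1 (insert_before(34)): list=[34, 1, 2, 9, 6, 7, 8, 5] cursor@1
After 2 (next): list=[34, 1, 2, 9, 6, 7, 8, 5] cursor@2
After 3 (delete_current): list=[34, 1, 9, 6, 7, 8, 5] cursor@9
After 4 (next): list=[34, 1, 9, 6, 7, 8, 5] cursor@6
After 5 (prev): list=[34, 1, 9, 6, 7, 8, 5] cursor@9
After 6 (delete_current): list=[34, 1, 6, 7, 8, 5] cursor@6
After 7 (next): list=[34, 1, 6, 7, 8, 5] cursor@7
After 8 (insert_after(26)): list=[34, 1, 6, 7, 26, 8, 5] cursor@7
After 9 (delete_current): list=[34, 1, 6, 26, 8, 5] cursor@26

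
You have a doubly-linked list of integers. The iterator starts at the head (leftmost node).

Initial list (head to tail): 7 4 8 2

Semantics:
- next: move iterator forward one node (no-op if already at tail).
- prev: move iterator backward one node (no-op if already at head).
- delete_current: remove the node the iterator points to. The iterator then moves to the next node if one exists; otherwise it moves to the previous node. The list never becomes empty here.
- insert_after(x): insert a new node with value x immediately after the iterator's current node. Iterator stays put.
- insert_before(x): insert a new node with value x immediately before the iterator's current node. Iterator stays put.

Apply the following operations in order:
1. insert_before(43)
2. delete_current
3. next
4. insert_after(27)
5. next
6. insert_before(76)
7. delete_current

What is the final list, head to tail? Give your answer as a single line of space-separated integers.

After 1 (insert_before(43)): list=[43, 7, 4, 8, 2] cursor@7
After 2 (delete_current): list=[43, 4, 8, 2] cursor@4
After 3 (next): list=[43, 4, 8, 2] cursor@8
After 4 (insert_after(27)): list=[43, 4, 8, 27, 2] cursor@8
After 5 (next): list=[43, 4, 8, 27, 2] cursor@27
After 6 (insert_before(76)): list=[43, 4, 8, 76, 27, 2] cursor@27
After 7 (delete_current): list=[43, 4, 8, 76, 2] cursor@2

Answer: 43 4 8 76 2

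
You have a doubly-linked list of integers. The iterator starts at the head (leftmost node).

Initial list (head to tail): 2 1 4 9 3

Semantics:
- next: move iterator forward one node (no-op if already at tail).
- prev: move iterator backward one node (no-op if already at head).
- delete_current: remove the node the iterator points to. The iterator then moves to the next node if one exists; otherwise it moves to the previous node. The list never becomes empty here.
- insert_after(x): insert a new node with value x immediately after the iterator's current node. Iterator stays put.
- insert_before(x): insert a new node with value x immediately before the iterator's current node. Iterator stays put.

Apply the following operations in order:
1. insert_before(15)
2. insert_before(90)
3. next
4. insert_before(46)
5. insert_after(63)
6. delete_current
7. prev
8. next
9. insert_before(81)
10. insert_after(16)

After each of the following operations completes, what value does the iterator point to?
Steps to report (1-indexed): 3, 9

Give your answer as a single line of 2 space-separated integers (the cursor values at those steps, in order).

After 1 (insert_before(15)): list=[15, 2, 1, 4, 9, 3] cursor@2
After 2 (insert_before(90)): list=[15, 90, 2, 1, 4, 9, 3] cursor@2
After 3 (next): list=[15, 90, 2, 1, 4, 9, 3] cursor@1
After 4 (insert_before(46)): list=[15, 90, 2, 46, 1, 4, 9, 3] cursor@1
After 5 (insert_after(63)): list=[15, 90, 2, 46, 1, 63, 4, 9, 3] cursor@1
After 6 (delete_current): list=[15, 90, 2, 46, 63, 4, 9, 3] cursor@63
After 7 (prev): list=[15, 90, 2, 46, 63, 4, 9, 3] cursor@46
After 8 (next): list=[15, 90, 2, 46, 63, 4, 9, 3] cursor@63
After 9 (insert_before(81)): list=[15, 90, 2, 46, 81, 63, 4, 9, 3] cursor@63
After 10 (insert_after(16)): list=[15, 90, 2, 46, 81, 63, 16, 4, 9, 3] cursor@63

Answer: 1 63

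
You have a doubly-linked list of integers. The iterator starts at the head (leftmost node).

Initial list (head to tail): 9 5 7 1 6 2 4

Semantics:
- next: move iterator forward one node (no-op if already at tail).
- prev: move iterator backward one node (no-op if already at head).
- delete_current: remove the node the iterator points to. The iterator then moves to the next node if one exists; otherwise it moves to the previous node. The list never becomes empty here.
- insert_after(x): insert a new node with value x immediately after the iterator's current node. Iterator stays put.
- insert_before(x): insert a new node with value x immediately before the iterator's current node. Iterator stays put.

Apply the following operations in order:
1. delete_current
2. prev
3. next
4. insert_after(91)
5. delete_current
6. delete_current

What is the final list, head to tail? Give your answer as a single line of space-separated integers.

After 1 (delete_current): list=[5, 7, 1, 6, 2, 4] cursor@5
After 2 (prev): list=[5, 7, 1, 6, 2, 4] cursor@5
After 3 (next): list=[5, 7, 1, 6, 2, 4] cursor@7
After 4 (insert_after(91)): list=[5, 7, 91, 1, 6, 2, 4] cursor@7
After 5 (delete_current): list=[5, 91, 1, 6, 2, 4] cursor@91
After 6 (delete_current): list=[5, 1, 6, 2, 4] cursor@1

Answer: 5 1 6 2 4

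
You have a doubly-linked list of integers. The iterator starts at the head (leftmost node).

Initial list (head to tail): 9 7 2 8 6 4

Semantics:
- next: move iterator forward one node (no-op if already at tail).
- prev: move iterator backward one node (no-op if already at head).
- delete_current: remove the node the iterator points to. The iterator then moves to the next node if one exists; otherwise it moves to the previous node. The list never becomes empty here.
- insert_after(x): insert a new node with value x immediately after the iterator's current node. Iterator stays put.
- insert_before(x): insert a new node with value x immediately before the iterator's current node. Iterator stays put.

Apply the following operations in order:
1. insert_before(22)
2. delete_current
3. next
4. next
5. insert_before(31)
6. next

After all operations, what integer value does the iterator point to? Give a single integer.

After 1 (insert_before(22)): list=[22, 9, 7, 2, 8, 6, 4] cursor@9
After 2 (delete_current): list=[22, 7, 2, 8, 6, 4] cursor@7
After 3 (next): list=[22, 7, 2, 8, 6, 4] cursor@2
After 4 (next): list=[22, 7, 2, 8, 6, 4] cursor@8
After 5 (insert_before(31)): list=[22, 7, 2, 31, 8, 6, 4] cursor@8
After 6 (next): list=[22, 7, 2, 31, 8, 6, 4] cursor@6

Answer: 6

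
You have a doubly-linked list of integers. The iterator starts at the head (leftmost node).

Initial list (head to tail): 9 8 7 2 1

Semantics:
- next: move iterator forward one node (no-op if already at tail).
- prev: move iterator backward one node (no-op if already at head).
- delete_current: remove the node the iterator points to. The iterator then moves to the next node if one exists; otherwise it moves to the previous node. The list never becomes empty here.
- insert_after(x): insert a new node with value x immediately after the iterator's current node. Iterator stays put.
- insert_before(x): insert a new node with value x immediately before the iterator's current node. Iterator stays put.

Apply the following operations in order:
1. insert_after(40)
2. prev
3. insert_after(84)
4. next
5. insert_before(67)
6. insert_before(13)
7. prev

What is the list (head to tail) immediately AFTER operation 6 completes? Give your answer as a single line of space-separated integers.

Answer: 9 67 13 84 40 8 7 2 1

Derivation:
After 1 (insert_after(40)): list=[9, 40, 8, 7, 2, 1] cursor@9
After 2 (prev): list=[9, 40, 8, 7, 2, 1] cursor@9
After 3 (insert_after(84)): list=[9, 84, 40, 8, 7, 2, 1] cursor@9
After 4 (next): list=[9, 84, 40, 8, 7, 2, 1] cursor@84
After 5 (insert_before(67)): list=[9, 67, 84, 40, 8, 7, 2, 1] cursor@84
After 6 (insert_before(13)): list=[9, 67, 13, 84, 40, 8, 7, 2, 1] cursor@84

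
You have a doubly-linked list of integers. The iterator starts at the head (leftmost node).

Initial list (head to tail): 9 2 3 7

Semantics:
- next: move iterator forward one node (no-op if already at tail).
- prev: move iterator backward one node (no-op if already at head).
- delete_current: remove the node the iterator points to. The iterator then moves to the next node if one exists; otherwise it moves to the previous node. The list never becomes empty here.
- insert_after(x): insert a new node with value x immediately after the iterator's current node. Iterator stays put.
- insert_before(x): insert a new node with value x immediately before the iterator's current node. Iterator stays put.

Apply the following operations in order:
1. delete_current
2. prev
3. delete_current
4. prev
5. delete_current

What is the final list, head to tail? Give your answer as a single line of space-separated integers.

After 1 (delete_current): list=[2, 3, 7] cursor@2
After 2 (prev): list=[2, 3, 7] cursor@2
After 3 (delete_current): list=[3, 7] cursor@3
After 4 (prev): list=[3, 7] cursor@3
After 5 (delete_current): list=[7] cursor@7

Answer: 7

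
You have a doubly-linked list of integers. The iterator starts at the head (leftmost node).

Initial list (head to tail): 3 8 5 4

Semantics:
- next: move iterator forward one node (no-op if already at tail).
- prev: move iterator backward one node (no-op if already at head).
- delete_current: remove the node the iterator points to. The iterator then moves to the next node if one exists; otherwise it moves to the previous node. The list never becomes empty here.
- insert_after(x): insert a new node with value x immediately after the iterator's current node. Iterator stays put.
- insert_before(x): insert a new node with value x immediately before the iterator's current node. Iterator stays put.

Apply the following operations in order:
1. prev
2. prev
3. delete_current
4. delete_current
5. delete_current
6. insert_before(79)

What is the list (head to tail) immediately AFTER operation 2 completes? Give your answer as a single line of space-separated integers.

Answer: 3 8 5 4

Derivation:
After 1 (prev): list=[3, 8, 5, 4] cursor@3
After 2 (prev): list=[3, 8, 5, 4] cursor@3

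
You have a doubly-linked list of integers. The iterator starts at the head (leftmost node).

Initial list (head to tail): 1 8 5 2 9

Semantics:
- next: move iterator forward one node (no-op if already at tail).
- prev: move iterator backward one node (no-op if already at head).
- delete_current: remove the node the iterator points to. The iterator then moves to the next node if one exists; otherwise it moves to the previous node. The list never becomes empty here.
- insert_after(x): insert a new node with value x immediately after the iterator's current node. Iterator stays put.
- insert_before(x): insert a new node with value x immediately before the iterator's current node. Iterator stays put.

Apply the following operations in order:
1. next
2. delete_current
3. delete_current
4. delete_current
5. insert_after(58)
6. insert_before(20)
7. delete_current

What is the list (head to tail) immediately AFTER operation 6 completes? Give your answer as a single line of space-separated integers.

After 1 (next): list=[1, 8, 5, 2, 9] cursor@8
After 2 (delete_current): list=[1, 5, 2, 9] cursor@5
After 3 (delete_current): list=[1, 2, 9] cursor@2
After 4 (delete_current): list=[1, 9] cursor@9
After 5 (insert_after(58)): list=[1, 9, 58] cursor@9
After 6 (insert_before(20)): list=[1, 20, 9, 58] cursor@9

Answer: 1 20 9 58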